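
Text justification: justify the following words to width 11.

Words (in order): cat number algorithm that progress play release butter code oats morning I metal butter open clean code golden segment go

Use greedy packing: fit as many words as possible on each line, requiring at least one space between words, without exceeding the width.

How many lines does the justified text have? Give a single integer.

Line 1: ['cat', 'number'] (min_width=10, slack=1)
Line 2: ['algorithm'] (min_width=9, slack=2)
Line 3: ['that'] (min_width=4, slack=7)
Line 4: ['progress'] (min_width=8, slack=3)
Line 5: ['play'] (min_width=4, slack=7)
Line 6: ['release'] (min_width=7, slack=4)
Line 7: ['butter', 'code'] (min_width=11, slack=0)
Line 8: ['oats'] (min_width=4, slack=7)
Line 9: ['morning', 'I'] (min_width=9, slack=2)
Line 10: ['metal'] (min_width=5, slack=6)
Line 11: ['butter', 'open'] (min_width=11, slack=0)
Line 12: ['clean', 'code'] (min_width=10, slack=1)
Line 13: ['golden'] (min_width=6, slack=5)
Line 14: ['segment', 'go'] (min_width=10, slack=1)
Total lines: 14

Answer: 14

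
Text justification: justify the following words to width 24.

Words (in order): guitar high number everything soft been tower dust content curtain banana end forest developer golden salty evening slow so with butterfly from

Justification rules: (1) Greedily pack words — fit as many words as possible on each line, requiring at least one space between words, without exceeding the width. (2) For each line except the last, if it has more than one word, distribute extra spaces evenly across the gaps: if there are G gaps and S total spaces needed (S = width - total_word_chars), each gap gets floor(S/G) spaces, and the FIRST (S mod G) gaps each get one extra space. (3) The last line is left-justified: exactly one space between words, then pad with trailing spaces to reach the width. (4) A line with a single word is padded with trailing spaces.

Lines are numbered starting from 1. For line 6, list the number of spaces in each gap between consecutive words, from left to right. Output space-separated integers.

Line 1: ['guitar', 'high', 'number'] (min_width=18, slack=6)
Line 2: ['everything', 'soft', 'been'] (min_width=20, slack=4)
Line 3: ['tower', 'dust', 'content'] (min_width=18, slack=6)
Line 4: ['curtain', 'banana', 'end'] (min_width=18, slack=6)
Line 5: ['forest', 'developer', 'golden'] (min_width=23, slack=1)
Line 6: ['salty', 'evening', 'slow', 'so'] (min_width=21, slack=3)
Line 7: ['with', 'butterfly', 'from'] (min_width=19, slack=5)

Answer: 2 2 2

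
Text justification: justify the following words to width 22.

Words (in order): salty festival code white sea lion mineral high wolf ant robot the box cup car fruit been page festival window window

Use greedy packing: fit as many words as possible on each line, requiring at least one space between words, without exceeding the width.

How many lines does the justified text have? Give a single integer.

Answer: 6

Derivation:
Line 1: ['salty', 'festival', 'code'] (min_width=19, slack=3)
Line 2: ['white', 'sea', 'lion', 'mineral'] (min_width=22, slack=0)
Line 3: ['high', 'wolf', 'ant', 'robot'] (min_width=19, slack=3)
Line 4: ['the', 'box', 'cup', 'car', 'fruit'] (min_width=21, slack=1)
Line 5: ['been', 'page', 'festival'] (min_width=18, slack=4)
Line 6: ['window', 'window'] (min_width=13, slack=9)
Total lines: 6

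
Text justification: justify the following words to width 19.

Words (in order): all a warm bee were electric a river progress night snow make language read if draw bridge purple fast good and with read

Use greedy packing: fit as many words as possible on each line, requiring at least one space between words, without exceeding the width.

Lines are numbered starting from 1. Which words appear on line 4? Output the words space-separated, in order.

Line 1: ['all', 'a', 'warm', 'bee', 'were'] (min_width=19, slack=0)
Line 2: ['electric', 'a', 'river'] (min_width=16, slack=3)
Line 3: ['progress', 'night', 'snow'] (min_width=19, slack=0)
Line 4: ['make', 'language', 'read'] (min_width=18, slack=1)
Line 5: ['if', 'draw', 'bridge'] (min_width=14, slack=5)
Line 6: ['purple', 'fast', 'good'] (min_width=16, slack=3)
Line 7: ['and', 'with', 'read'] (min_width=13, slack=6)

Answer: make language read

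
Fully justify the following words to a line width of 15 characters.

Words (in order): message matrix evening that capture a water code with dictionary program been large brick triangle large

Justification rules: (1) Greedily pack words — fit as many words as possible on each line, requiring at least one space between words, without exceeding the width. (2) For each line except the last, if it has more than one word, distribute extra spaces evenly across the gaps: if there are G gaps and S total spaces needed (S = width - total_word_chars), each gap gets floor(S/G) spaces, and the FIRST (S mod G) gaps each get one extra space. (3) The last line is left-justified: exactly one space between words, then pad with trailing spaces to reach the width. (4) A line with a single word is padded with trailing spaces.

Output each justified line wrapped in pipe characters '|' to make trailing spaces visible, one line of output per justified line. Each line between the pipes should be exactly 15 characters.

Line 1: ['message', 'matrix'] (min_width=14, slack=1)
Line 2: ['evening', 'that'] (min_width=12, slack=3)
Line 3: ['capture', 'a', 'water'] (min_width=15, slack=0)
Line 4: ['code', 'with'] (min_width=9, slack=6)
Line 5: ['dictionary'] (min_width=10, slack=5)
Line 6: ['program', 'been'] (min_width=12, slack=3)
Line 7: ['large', 'brick'] (min_width=11, slack=4)
Line 8: ['triangle', 'large'] (min_width=14, slack=1)

Answer: |message  matrix|
|evening    that|
|capture a water|
|code       with|
|dictionary     |
|program    been|
|large     brick|
|triangle large |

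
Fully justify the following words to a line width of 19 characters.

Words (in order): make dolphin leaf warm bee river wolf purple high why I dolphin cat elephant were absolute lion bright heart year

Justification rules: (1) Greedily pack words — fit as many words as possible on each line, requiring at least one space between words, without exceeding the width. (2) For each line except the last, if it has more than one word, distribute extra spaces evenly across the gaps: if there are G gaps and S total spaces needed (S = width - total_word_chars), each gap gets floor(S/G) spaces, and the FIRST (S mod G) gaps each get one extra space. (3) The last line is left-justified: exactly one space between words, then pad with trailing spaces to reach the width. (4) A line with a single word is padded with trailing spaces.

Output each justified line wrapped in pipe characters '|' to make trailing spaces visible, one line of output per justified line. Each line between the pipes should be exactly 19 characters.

Line 1: ['make', 'dolphin', 'leaf'] (min_width=17, slack=2)
Line 2: ['warm', 'bee', 'river', 'wolf'] (min_width=19, slack=0)
Line 3: ['purple', 'high', 'why', 'I'] (min_width=17, slack=2)
Line 4: ['dolphin', 'cat'] (min_width=11, slack=8)
Line 5: ['elephant', 'were'] (min_width=13, slack=6)
Line 6: ['absolute', 'lion'] (min_width=13, slack=6)
Line 7: ['bright', 'heart', 'year'] (min_width=17, slack=2)

Answer: |make  dolphin  leaf|
|warm bee river wolf|
|purple  high  why I|
|dolphin         cat|
|elephant       were|
|absolute       lion|
|bright heart year  |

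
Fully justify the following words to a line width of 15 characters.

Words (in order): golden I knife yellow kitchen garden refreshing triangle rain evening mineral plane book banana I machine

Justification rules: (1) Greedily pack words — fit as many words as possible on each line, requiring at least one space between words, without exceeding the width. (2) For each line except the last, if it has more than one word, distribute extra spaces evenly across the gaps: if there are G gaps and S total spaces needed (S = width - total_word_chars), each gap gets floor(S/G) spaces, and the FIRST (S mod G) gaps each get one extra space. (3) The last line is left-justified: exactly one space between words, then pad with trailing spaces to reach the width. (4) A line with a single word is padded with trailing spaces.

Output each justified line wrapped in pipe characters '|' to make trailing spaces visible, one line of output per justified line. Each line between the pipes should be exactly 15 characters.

Line 1: ['golden', 'I', 'knife'] (min_width=14, slack=1)
Line 2: ['yellow', 'kitchen'] (min_width=14, slack=1)
Line 3: ['garden'] (min_width=6, slack=9)
Line 4: ['refreshing'] (min_width=10, slack=5)
Line 5: ['triangle', 'rain'] (min_width=13, slack=2)
Line 6: ['evening', 'mineral'] (min_width=15, slack=0)
Line 7: ['plane', 'book'] (min_width=10, slack=5)
Line 8: ['banana', 'I'] (min_width=8, slack=7)
Line 9: ['machine'] (min_width=7, slack=8)

Answer: |golden  I knife|
|yellow  kitchen|
|garden         |
|refreshing     |
|triangle   rain|
|evening mineral|
|plane      book|
|banana        I|
|machine        |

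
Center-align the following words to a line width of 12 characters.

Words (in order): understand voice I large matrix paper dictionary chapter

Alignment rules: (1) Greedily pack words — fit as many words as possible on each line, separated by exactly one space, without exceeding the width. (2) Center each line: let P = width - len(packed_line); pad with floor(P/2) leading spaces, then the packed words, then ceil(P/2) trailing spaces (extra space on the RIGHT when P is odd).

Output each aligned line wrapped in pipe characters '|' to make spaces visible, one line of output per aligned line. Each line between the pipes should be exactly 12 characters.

Answer: | understand |
|  voice I   |
|large matrix|
|   paper    |
| dictionary |
|  chapter   |

Derivation:
Line 1: ['understand'] (min_width=10, slack=2)
Line 2: ['voice', 'I'] (min_width=7, slack=5)
Line 3: ['large', 'matrix'] (min_width=12, slack=0)
Line 4: ['paper'] (min_width=5, slack=7)
Line 5: ['dictionary'] (min_width=10, slack=2)
Line 6: ['chapter'] (min_width=7, slack=5)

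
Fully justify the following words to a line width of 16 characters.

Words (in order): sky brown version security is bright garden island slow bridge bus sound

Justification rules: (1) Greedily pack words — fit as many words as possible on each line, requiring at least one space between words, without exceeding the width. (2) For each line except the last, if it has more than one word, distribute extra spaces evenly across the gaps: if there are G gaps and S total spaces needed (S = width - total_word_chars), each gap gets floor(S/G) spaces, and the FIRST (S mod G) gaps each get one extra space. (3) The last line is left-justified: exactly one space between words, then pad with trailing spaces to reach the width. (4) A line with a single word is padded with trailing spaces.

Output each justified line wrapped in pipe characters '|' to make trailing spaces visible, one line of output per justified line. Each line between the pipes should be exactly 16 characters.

Line 1: ['sky', 'brown'] (min_width=9, slack=7)
Line 2: ['version', 'security'] (min_width=16, slack=0)
Line 3: ['is', 'bright', 'garden'] (min_width=16, slack=0)
Line 4: ['island', 'slow'] (min_width=11, slack=5)
Line 5: ['bridge', 'bus', 'sound'] (min_width=16, slack=0)

Answer: |sky        brown|
|version security|
|is bright garden|
|island      slow|
|bridge bus sound|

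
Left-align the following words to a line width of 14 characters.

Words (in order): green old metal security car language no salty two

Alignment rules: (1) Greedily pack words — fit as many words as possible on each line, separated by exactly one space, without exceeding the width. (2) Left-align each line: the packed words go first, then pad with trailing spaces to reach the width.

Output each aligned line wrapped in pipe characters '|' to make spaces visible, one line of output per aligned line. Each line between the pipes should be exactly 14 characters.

Line 1: ['green', 'old'] (min_width=9, slack=5)
Line 2: ['metal', 'security'] (min_width=14, slack=0)
Line 3: ['car', 'language'] (min_width=12, slack=2)
Line 4: ['no', 'salty', 'two'] (min_width=12, slack=2)

Answer: |green old     |
|metal security|
|car language  |
|no salty two  |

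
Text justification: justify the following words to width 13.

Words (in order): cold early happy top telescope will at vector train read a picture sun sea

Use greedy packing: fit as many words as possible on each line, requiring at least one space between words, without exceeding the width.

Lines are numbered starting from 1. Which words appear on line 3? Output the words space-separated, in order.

Line 1: ['cold', 'early'] (min_width=10, slack=3)
Line 2: ['happy', 'top'] (min_width=9, slack=4)
Line 3: ['telescope'] (min_width=9, slack=4)
Line 4: ['will', 'at'] (min_width=7, slack=6)
Line 5: ['vector', 'train'] (min_width=12, slack=1)
Line 6: ['read', 'a'] (min_width=6, slack=7)
Line 7: ['picture', 'sun'] (min_width=11, slack=2)
Line 8: ['sea'] (min_width=3, slack=10)

Answer: telescope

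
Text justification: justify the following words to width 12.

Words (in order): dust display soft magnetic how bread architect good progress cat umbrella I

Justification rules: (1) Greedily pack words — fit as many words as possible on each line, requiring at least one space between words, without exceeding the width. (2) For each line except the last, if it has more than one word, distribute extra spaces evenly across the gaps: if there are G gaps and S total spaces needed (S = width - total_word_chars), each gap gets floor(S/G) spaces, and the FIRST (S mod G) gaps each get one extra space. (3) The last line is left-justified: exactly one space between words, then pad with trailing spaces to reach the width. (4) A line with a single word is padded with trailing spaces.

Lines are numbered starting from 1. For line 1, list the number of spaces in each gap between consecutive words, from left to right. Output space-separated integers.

Answer: 1

Derivation:
Line 1: ['dust', 'display'] (min_width=12, slack=0)
Line 2: ['soft'] (min_width=4, slack=8)
Line 3: ['magnetic', 'how'] (min_width=12, slack=0)
Line 4: ['bread'] (min_width=5, slack=7)
Line 5: ['architect'] (min_width=9, slack=3)
Line 6: ['good'] (min_width=4, slack=8)
Line 7: ['progress', 'cat'] (min_width=12, slack=0)
Line 8: ['umbrella', 'I'] (min_width=10, slack=2)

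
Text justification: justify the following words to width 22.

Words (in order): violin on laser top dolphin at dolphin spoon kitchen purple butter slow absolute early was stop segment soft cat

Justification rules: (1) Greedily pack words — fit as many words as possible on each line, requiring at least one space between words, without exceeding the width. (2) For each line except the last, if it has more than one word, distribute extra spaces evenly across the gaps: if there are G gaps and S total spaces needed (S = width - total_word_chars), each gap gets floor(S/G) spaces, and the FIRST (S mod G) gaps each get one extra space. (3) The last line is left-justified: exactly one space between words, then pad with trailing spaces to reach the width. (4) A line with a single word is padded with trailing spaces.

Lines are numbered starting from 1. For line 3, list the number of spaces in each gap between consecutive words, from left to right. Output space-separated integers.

Answer: 2 2

Derivation:
Line 1: ['violin', 'on', 'laser', 'top'] (min_width=19, slack=3)
Line 2: ['dolphin', 'at', 'dolphin'] (min_width=18, slack=4)
Line 3: ['spoon', 'kitchen', 'purple'] (min_width=20, slack=2)
Line 4: ['butter', 'slow', 'absolute'] (min_width=20, slack=2)
Line 5: ['early', 'was', 'stop', 'segment'] (min_width=22, slack=0)
Line 6: ['soft', 'cat'] (min_width=8, slack=14)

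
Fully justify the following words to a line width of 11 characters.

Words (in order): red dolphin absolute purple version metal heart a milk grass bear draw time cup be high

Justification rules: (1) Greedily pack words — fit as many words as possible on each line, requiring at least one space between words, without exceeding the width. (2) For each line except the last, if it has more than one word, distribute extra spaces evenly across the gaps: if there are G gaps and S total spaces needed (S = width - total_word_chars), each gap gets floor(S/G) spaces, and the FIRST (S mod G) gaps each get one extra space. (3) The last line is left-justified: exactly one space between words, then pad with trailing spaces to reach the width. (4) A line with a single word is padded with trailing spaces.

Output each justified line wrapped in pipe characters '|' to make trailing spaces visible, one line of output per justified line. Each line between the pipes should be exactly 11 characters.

Answer: |red dolphin|
|absolute   |
|purple     |
|version    |
|metal heart|
|a      milk|
|grass  bear|
|draw   time|
|cup be high|

Derivation:
Line 1: ['red', 'dolphin'] (min_width=11, slack=0)
Line 2: ['absolute'] (min_width=8, slack=3)
Line 3: ['purple'] (min_width=6, slack=5)
Line 4: ['version'] (min_width=7, slack=4)
Line 5: ['metal', 'heart'] (min_width=11, slack=0)
Line 6: ['a', 'milk'] (min_width=6, slack=5)
Line 7: ['grass', 'bear'] (min_width=10, slack=1)
Line 8: ['draw', 'time'] (min_width=9, slack=2)
Line 9: ['cup', 'be', 'high'] (min_width=11, slack=0)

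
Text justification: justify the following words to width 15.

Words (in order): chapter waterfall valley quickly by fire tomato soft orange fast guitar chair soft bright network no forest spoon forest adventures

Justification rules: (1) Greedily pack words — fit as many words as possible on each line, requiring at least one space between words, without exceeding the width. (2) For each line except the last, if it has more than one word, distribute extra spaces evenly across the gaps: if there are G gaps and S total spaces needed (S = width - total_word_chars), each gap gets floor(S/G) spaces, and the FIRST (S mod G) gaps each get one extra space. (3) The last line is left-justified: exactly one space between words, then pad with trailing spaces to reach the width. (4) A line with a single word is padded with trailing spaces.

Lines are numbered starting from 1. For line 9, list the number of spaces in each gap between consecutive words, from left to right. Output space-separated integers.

Answer: 1 1

Derivation:
Line 1: ['chapter'] (min_width=7, slack=8)
Line 2: ['waterfall'] (min_width=9, slack=6)
Line 3: ['valley', 'quickly'] (min_width=14, slack=1)
Line 4: ['by', 'fire', 'tomato'] (min_width=14, slack=1)
Line 5: ['soft', 'orange'] (min_width=11, slack=4)
Line 6: ['fast', 'guitar'] (min_width=11, slack=4)
Line 7: ['chair', 'soft'] (min_width=10, slack=5)
Line 8: ['bright', 'network'] (min_width=14, slack=1)
Line 9: ['no', 'forest', 'spoon'] (min_width=15, slack=0)
Line 10: ['forest'] (min_width=6, slack=9)
Line 11: ['adventures'] (min_width=10, slack=5)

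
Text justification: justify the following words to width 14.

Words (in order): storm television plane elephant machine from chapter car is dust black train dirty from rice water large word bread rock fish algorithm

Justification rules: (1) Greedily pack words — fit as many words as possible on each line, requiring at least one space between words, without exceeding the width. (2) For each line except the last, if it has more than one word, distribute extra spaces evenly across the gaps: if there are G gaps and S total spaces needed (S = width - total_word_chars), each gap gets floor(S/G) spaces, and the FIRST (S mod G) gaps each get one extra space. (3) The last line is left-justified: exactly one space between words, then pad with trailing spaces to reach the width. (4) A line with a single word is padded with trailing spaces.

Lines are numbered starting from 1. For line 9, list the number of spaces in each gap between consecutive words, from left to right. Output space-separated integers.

Line 1: ['storm'] (min_width=5, slack=9)
Line 2: ['television'] (min_width=10, slack=4)
Line 3: ['plane', 'elephant'] (min_width=14, slack=0)
Line 4: ['machine', 'from'] (min_width=12, slack=2)
Line 5: ['chapter', 'car', 'is'] (min_width=14, slack=0)
Line 6: ['dust', 'black'] (min_width=10, slack=4)
Line 7: ['train', 'dirty'] (min_width=11, slack=3)
Line 8: ['from', 'rice'] (min_width=9, slack=5)
Line 9: ['water', 'large'] (min_width=11, slack=3)
Line 10: ['word', 'bread'] (min_width=10, slack=4)
Line 11: ['rock', 'fish'] (min_width=9, slack=5)
Line 12: ['algorithm'] (min_width=9, slack=5)

Answer: 4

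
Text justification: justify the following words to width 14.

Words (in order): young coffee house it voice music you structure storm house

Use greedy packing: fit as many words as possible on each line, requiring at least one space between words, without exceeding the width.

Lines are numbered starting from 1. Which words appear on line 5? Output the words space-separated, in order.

Answer: storm house

Derivation:
Line 1: ['young', 'coffee'] (min_width=12, slack=2)
Line 2: ['house', 'it', 'voice'] (min_width=14, slack=0)
Line 3: ['music', 'you'] (min_width=9, slack=5)
Line 4: ['structure'] (min_width=9, slack=5)
Line 5: ['storm', 'house'] (min_width=11, slack=3)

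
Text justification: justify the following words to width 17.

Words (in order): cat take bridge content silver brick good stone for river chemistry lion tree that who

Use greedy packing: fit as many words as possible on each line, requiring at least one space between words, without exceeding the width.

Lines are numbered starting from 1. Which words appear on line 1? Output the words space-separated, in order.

Line 1: ['cat', 'take', 'bridge'] (min_width=15, slack=2)
Line 2: ['content', 'silver'] (min_width=14, slack=3)
Line 3: ['brick', 'good', 'stone'] (min_width=16, slack=1)
Line 4: ['for', 'river'] (min_width=9, slack=8)
Line 5: ['chemistry', 'lion'] (min_width=14, slack=3)
Line 6: ['tree', 'that', 'who'] (min_width=13, slack=4)

Answer: cat take bridge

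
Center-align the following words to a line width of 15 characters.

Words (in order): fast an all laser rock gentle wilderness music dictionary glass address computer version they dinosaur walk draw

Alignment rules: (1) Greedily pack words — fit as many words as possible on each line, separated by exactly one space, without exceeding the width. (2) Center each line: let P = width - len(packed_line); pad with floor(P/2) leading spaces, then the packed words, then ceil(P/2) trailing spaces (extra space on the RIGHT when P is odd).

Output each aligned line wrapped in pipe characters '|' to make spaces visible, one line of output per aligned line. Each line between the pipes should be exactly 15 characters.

Line 1: ['fast', 'an', 'all'] (min_width=11, slack=4)
Line 2: ['laser', 'rock'] (min_width=10, slack=5)
Line 3: ['gentle'] (min_width=6, slack=9)
Line 4: ['wilderness'] (min_width=10, slack=5)
Line 5: ['music'] (min_width=5, slack=10)
Line 6: ['dictionary'] (min_width=10, slack=5)
Line 7: ['glass', 'address'] (min_width=13, slack=2)
Line 8: ['computer'] (min_width=8, slack=7)
Line 9: ['version', 'they'] (min_width=12, slack=3)
Line 10: ['dinosaur', 'walk'] (min_width=13, slack=2)
Line 11: ['draw'] (min_width=4, slack=11)

Answer: |  fast an all  |
|  laser rock   |
|    gentle     |
|  wilderness   |
|     music     |
|  dictionary   |
| glass address |
|   computer    |
| version they  |
| dinosaur walk |
|     draw      |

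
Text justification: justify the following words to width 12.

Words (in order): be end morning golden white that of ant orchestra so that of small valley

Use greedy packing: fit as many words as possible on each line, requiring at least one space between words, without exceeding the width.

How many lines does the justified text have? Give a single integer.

Line 1: ['be', 'end'] (min_width=6, slack=6)
Line 2: ['morning'] (min_width=7, slack=5)
Line 3: ['golden', 'white'] (min_width=12, slack=0)
Line 4: ['that', 'of', 'ant'] (min_width=11, slack=1)
Line 5: ['orchestra', 'so'] (min_width=12, slack=0)
Line 6: ['that', 'of'] (min_width=7, slack=5)
Line 7: ['small', 'valley'] (min_width=12, slack=0)
Total lines: 7

Answer: 7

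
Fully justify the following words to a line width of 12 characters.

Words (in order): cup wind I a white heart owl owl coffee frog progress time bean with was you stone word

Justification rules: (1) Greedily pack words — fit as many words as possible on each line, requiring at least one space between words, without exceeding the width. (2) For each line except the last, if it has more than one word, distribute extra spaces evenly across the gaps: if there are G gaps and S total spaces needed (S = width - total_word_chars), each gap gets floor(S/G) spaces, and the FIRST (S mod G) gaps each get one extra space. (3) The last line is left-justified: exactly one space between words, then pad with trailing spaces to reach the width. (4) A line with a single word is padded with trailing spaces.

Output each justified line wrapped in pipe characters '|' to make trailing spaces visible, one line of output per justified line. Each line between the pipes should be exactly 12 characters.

Answer: |cup wind I a|
|white  heart|
|owl      owl|
|coffee  frog|
|progress    |
|time    bean|
|with was you|
|stone word  |

Derivation:
Line 1: ['cup', 'wind', 'I', 'a'] (min_width=12, slack=0)
Line 2: ['white', 'heart'] (min_width=11, slack=1)
Line 3: ['owl', 'owl'] (min_width=7, slack=5)
Line 4: ['coffee', 'frog'] (min_width=11, slack=1)
Line 5: ['progress'] (min_width=8, slack=4)
Line 6: ['time', 'bean'] (min_width=9, slack=3)
Line 7: ['with', 'was', 'you'] (min_width=12, slack=0)
Line 8: ['stone', 'word'] (min_width=10, slack=2)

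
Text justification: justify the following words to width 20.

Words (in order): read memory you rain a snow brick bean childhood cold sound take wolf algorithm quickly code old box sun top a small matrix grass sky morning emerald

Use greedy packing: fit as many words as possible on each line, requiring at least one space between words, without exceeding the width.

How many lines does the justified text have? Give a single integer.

Answer: 8

Derivation:
Line 1: ['read', 'memory', 'you', 'rain'] (min_width=20, slack=0)
Line 2: ['a', 'snow', 'brick', 'bean'] (min_width=17, slack=3)
Line 3: ['childhood', 'cold', 'sound'] (min_width=20, slack=0)
Line 4: ['take', 'wolf', 'algorithm'] (min_width=19, slack=1)
Line 5: ['quickly', 'code', 'old', 'box'] (min_width=20, slack=0)
Line 6: ['sun', 'top', 'a', 'small'] (min_width=15, slack=5)
Line 7: ['matrix', 'grass', 'sky'] (min_width=16, slack=4)
Line 8: ['morning', 'emerald'] (min_width=15, slack=5)
Total lines: 8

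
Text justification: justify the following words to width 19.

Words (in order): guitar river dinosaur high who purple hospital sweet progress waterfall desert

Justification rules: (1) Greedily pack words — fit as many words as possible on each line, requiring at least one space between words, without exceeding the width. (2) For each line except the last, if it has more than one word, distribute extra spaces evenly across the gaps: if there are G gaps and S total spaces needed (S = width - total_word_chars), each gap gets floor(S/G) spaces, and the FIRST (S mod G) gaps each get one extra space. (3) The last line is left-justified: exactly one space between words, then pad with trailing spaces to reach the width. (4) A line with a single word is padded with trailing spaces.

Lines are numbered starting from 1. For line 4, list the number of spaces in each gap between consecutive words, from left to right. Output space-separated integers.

Line 1: ['guitar', 'river'] (min_width=12, slack=7)
Line 2: ['dinosaur', 'high', 'who'] (min_width=17, slack=2)
Line 3: ['purple', 'hospital'] (min_width=15, slack=4)
Line 4: ['sweet', 'progress'] (min_width=14, slack=5)
Line 5: ['waterfall', 'desert'] (min_width=16, slack=3)

Answer: 6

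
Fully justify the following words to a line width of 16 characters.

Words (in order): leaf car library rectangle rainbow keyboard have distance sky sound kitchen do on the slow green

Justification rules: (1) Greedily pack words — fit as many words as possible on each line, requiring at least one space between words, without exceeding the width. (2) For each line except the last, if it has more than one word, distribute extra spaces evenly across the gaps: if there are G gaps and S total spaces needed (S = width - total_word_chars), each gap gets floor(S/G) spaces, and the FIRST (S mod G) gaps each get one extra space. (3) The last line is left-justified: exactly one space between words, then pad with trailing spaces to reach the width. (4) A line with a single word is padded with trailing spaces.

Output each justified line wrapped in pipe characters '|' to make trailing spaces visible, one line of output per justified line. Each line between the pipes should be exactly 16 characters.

Answer: |leaf car library|
|rectangle       |
|rainbow keyboard|
|have    distance|
|sky        sound|
|kitchen   do  on|
|the slow green  |

Derivation:
Line 1: ['leaf', 'car', 'library'] (min_width=16, slack=0)
Line 2: ['rectangle'] (min_width=9, slack=7)
Line 3: ['rainbow', 'keyboard'] (min_width=16, slack=0)
Line 4: ['have', 'distance'] (min_width=13, slack=3)
Line 5: ['sky', 'sound'] (min_width=9, slack=7)
Line 6: ['kitchen', 'do', 'on'] (min_width=13, slack=3)
Line 7: ['the', 'slow', 'green'] (min_width=14, slack=2)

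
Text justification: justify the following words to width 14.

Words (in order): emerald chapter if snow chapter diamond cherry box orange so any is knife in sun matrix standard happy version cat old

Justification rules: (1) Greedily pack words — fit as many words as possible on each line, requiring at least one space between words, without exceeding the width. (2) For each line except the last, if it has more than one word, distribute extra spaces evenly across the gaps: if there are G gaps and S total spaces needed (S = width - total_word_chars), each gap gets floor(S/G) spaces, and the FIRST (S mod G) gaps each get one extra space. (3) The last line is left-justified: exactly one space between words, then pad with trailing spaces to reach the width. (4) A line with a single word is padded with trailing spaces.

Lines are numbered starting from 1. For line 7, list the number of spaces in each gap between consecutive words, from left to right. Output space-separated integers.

Answer: 2 1

Derivation:
Line 1: ['emerald'] (min_width=7, slack=7)
Line 2: ['chapter', 'if'] (min_width=10, slack=4)
Line 3: ['snow', 'chapter'] (min_width=12, slack=2)
Line 4: ['diamond', 'cherry'] (min_width=14, slack=0)
Line 5: ['box', 'orange', 'so'] (min_width=13, slack=1)
Line 6: ['any', 'is', 'knife'] (min_width=12, slack=2)
Line 7: ['in', 'sun', 'matrix'] (min_width=13, slack=1)
Line 8: ['standard', 'happy'] (min_width=14, slack=0)
Line 9: ['version', 'cat'] (min_width=11, slack=3)
Line 10: ['old'] (min_width=3, slack=11)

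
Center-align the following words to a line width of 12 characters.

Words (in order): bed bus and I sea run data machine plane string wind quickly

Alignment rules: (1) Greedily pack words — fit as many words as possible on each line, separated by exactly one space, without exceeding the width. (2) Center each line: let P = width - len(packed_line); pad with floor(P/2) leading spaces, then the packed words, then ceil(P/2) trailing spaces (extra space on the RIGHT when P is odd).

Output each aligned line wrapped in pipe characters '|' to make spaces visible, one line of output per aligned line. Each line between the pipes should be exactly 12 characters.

Line 1: ['bed', 'bus', 'and'] (min_width=11, slack=1)
Line 2: ['I', 'sea', 'run'] (min_width=9, slack=3)
Line 3: ['data', 'machine'] (min_width=12, slack=0)
Line 4: ['plane', 'string'] (min_width=12, slack=0)
Line 5: ['wind', 'quickly'] (min_width=12, slack=0)

Answer: |bed bus and |
| I sea run  |
|data machine|
|plane string|
|wind quickly|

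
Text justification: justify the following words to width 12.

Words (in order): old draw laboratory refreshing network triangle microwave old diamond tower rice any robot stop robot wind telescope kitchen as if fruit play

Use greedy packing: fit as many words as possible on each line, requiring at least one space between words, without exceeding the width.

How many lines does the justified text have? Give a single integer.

Line 1: ['old', 'draw'] (min_width=8, slack=4)
Line 2: ['laboratory'] (min_width=10, slack=2)
Line 3: ['refreshing'] (min_width=10, slack=2)
Line 4: ['network'] (min_width=7, slack=5)
Line 5: ['triangle'] (min_width=8, slack=4)
Line 6: ['microwave'] (min_width=9, slack=3)
Line 7: ['old', 'diamond'] (min_width=11, slack=1)
Line 8: ['tower', 'rice'] (min_width=10, slack=2)
Line 9: ['any', 'robot'] (min_width=9, slack=3)
Line 10: ['stop', 'robot'] (min_width=10, slack=2)
Line 11: ['wind'] (min_width=4, slack=8)
Line 12: ['telescope'] (min_width=9, slack=3)
Line 13: ['kitchen', 'as'] (min_width=10, slack=2)
Line 14: ['if', 'fruit'] (min_width=8, slack=4)
Line 15: ['play'] (min_width=4, slack=8)
Total lines: 15

Answer: 15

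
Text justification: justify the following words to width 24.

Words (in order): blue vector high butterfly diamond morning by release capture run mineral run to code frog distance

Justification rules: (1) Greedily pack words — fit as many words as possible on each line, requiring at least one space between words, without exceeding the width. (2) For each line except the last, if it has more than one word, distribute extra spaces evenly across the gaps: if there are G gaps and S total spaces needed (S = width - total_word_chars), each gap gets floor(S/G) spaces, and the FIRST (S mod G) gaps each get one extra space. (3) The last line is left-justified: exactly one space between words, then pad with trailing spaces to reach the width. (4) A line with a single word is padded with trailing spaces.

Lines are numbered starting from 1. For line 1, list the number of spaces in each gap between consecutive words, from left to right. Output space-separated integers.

Answer: 5 5

Derivation:
Line 1: ['blue', 'vector', 'high'] (min_width=16, slack=8)
Line 2: ['butterfly', 'diamond'] (min_width=17, slack=7)
Line 3: ['morning', 'by', 'release'] (min_width=18, slack=6)
Line 4: ['capture', 'run', 'mineral', 'run'] (min_width=23, slack=1)
Line 5: ['to', 'code', 'frog', 'distance'] (min_width=21, slack=3)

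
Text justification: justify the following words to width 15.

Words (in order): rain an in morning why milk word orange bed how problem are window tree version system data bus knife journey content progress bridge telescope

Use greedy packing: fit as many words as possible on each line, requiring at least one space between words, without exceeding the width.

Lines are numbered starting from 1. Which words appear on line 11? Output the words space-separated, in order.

Answer: telescope

Derivation:
Line 1: ['rain', 'an', 'in'] (min_width=10, slack=5)
Line 2: ['morning', 'why'] (min_width=11, slack=4)
Line 3: ['milk', 'word'] (min_width=9, slack=6)
Line 4: ['orange', 'bed', 'how'] (min_width=14, slack=1)
Line 5: ['problem', 'are'] (min_width=11, slack=4)
Line 6: ['window', 'tree'] (min_width=11, slack=4)
Line 7: ['version', 'system'] (min_width=14, slack=1)
Line 8: ['data', 'bus', 'knife'] (min_width=14, slack=1)
Line 9: ['journey', 'content'] (min_width=15, slack=0)
Line 10: ['progress', 'bridge'] (min_width=15, slack=0)
Line 11: ['telescope'] (min_width=9, slack=6)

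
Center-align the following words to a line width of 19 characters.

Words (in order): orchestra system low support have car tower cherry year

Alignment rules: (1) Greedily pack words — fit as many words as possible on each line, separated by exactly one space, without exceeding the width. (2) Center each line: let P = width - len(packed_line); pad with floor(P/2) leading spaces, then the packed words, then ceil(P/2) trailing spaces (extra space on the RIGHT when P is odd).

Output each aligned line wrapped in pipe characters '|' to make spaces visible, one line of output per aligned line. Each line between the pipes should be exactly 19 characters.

Answer: | orchestra system  |
| low support have  |
| car tower cherry  |
|       year        |

Derivation:
Line 1: ['orchestra', 'system'] (min_width=16, slack=3)
Line 2: ['low', 'support', 'have'] (min_width=16, slack=3)
Line 3: ['car', 'tower', 'cherry'] (min_width=16, slack=3)
Line 4: ['year'] (min_width=4, slack=15)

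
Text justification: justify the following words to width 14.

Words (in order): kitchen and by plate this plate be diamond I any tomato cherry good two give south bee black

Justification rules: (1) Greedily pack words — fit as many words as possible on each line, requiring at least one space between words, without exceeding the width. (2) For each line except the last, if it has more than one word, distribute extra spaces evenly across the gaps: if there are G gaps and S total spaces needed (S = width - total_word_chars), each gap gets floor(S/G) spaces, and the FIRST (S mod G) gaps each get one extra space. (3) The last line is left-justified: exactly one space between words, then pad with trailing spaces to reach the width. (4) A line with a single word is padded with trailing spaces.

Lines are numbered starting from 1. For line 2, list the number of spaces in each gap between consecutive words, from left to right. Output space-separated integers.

Answer: 5

Derivation:
Line 1: ['kitchen', 'and', 'by'] (min_width=14, slack=0)
Line 2: ['plate', 'this'] (min_width=10, slack=4)
Line 3: ['plate', 'be'] (min_width=8, slack=6)
Line 4: ['diamond', 'I', 'any'] (min_width=13, slack=1)
Line 5: ['tomato', 'cherry'] (min_width=13, slack=1)
Line 6: ['good', 'two', 'give'] (min_width=13, slack=1)
Line 7: ['south', 'bee'] (min_width=9, slack=5)
Line 8: ['black'] (min_width=5, slack=9)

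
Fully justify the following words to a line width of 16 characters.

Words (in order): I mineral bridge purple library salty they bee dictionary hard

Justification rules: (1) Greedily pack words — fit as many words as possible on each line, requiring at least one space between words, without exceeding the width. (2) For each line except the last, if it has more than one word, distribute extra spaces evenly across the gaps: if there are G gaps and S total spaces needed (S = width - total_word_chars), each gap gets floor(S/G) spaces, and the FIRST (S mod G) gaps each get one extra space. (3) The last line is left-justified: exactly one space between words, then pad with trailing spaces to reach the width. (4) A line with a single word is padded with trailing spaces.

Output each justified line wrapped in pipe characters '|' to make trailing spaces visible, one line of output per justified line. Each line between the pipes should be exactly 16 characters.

Line 1: ['I', 'mineral', 'bridge'] (min_width=16, slack=0)
Line 2: ['purple', 'library'] (min_width=14, slack=2)
Line 3: ['salty', 'they', 'bee'] (min_width=14, slack=2)
Line 4: ['dictionary', 'hard'] (min_width=15, slack=1)

Answer: |I mineral bridge|
|purple   library|
|salty  they  bee|
|dictionary hard |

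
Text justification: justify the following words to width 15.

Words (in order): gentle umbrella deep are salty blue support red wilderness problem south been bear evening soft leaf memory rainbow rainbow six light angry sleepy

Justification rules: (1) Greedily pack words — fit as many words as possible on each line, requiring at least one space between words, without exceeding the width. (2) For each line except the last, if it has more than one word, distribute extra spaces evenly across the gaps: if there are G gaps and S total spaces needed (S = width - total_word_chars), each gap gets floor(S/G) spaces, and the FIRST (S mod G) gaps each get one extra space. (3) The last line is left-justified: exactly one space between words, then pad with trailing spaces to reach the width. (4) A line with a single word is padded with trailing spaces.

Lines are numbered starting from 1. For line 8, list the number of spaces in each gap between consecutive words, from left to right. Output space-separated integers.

Answer: 5

Derivation:
Line 1: ['gentle', 'umbrella'] (min_width=15, slack=0)
Line 2: ['deep', 'are', 'salty'] (min_width=14, slack=1)
Line 3: ['blue', 'support'] (min_width=12, slack=3)
Line 4: ['red', 'wilderness'] (min_width=14, slack=1)
Line 5: ['problem', 'south'] (min_width=13, slack=2)
Line 6: ['been', 'bear'] (min_width=9, slack=6)
Line 7: ['evening', 'soft'] (min_width=12, slack=3)
Line 8: ['leaf', 'memory'] (min_width=11, slack=4)
Line 9: ['rainbow', 'rainbow'] (min_width=15, slack=0)
Line 10: ['six', 'light', 'angry'] (min_width=15, slack=0)
Line 11: ['sleepy'] (min_width=6, slack=9)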